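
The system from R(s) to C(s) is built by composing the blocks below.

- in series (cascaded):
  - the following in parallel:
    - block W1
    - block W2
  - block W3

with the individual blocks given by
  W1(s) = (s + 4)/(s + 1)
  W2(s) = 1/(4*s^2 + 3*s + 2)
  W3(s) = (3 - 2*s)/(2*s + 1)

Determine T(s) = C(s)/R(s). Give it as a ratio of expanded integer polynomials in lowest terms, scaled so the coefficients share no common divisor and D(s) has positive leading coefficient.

The answer is (-8*s^4 - 26*s^3 + 27*s^2 + 27*s + 27)/(8*s^4 + 18*s^3 + 17*s^2 + 9*s + 2).

Reasoning:
[1] add W1, W2 (parallel): (4*s^3 + 19*s^2 + 15*s + 9)/(4*s^3 + 7*s^2 + 5*s + 2)
[2] multiply (W1+W2), W3 (series) - this is the overall T(s), already in the required normalized form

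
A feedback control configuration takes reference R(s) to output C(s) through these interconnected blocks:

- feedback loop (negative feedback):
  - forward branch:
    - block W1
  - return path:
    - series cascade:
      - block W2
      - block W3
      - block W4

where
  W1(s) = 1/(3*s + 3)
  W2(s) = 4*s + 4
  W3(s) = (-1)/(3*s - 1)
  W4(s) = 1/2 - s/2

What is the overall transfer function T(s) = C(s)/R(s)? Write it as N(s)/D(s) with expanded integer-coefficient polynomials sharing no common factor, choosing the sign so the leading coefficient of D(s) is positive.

Step 1 - combine W2, W3, W4 in series, giving (2*s^2 - 2)/(3*s - 1)
Step 2 - collapse the loop (W1 forward, (W2*W3*W4) return): this yields T(s), and no further normalization is needed

Therefore the answer is (3*s - 1)/(11*s^2 + 6*s - 5).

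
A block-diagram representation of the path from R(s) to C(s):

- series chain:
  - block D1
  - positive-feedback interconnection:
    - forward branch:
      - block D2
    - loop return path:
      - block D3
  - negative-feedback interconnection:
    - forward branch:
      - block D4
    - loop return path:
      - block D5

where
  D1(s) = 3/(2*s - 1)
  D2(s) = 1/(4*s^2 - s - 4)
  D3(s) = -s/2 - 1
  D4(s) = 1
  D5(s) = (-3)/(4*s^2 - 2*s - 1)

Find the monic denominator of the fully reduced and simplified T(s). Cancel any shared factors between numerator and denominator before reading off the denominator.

The answer is s^5 - 9*s^4/8 - 11*s^3/8 + 43*s^2/32 + s/2 - 3/8.

Reasoning:
Step 1. collapse the loop (D2 forward, D3 return) -> 2/(8*s^2 - s - 6)
Step 2. apply the feedback formula to D4, D5 -> (4*s^2 - 2*s - 1)/(4*s^2 - 2*s - 4)
Step 3. reduce the series chain D1, [D2/(1-D2*D3)], [D4/(1+D4*D5)] -> (12*s^2 - 6*s - 3)/(32*s^5 - 36*s^4 - 44*s^3 + 43*s^2 + 16*s - 12)
T(s) is the step-3 result (common factors already cancelled). Leading coefficient of the denominator: 32. Divide through by 32 for the monic polynomial.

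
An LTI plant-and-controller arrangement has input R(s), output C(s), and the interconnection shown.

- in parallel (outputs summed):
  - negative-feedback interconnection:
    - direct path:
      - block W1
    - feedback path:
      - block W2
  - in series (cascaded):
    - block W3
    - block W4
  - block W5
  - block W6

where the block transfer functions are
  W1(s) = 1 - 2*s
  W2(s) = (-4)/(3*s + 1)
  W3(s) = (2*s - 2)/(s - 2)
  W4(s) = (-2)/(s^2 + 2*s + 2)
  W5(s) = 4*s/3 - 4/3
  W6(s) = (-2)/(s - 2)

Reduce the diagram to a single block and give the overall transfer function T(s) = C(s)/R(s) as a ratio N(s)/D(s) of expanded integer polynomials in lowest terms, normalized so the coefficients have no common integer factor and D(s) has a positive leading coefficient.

Reducing step by step:

Step 1 - reduce the feedback loop with forward W1 and return W2, giving (-6*s^2 + s + 1)/(11*s - 3)
Step 2 - combine W3, W4 in series, giving (4 - 4*s)/(s^3 - 2*s - 4)
Step 3 - add [W1/(1+W1*W2)], (W3*W4), W5, W6 (parallel), which is the overall transfer function T(s) = C(s)/R(s) in lowest terms

Answer: (26*s^5 - 53*s^4 - 103*s^3 - 244*s^2 + 254*s - 60)/(33*s^4 - 9*s^3 - 66*s^2 - 114*s + 36)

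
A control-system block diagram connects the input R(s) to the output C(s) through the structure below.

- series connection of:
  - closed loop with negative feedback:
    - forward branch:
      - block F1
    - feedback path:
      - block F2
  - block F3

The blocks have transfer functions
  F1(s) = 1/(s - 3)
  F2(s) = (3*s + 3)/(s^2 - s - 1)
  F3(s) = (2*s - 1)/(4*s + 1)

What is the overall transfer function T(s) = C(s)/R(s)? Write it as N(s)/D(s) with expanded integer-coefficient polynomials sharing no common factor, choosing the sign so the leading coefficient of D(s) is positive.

Step 1: collapse the loop (F1 forward, F2 return): (s^2 - s - 1)/(s^3 - 4*s^2 + 5*s + 6)
Step 2: reduce the series chain [F1/(1+F1*F2)], F3 - this is the overall T(s), already in the required normalized form

Hence the answer: (2*s^3 - 3*s^2 - s + 1)/(4*s^4 - 15*s^3 + 16*s^2 + 29*s + 6)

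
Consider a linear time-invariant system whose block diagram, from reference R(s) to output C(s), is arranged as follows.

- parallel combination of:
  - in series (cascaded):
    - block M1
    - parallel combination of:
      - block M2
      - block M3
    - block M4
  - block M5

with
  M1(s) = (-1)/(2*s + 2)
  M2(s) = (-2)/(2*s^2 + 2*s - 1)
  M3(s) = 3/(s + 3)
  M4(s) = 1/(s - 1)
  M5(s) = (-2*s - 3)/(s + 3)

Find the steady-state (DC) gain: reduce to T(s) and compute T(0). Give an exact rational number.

Step 1. parallel reduction of M2, M3 gives (6*s^2 + 4*s - 9)/(2*s^3 + 8*s^2 + 5*s - 3)
Step 2. series reduction of M1, (M2+M3), M4 gives (-6*s^2 - 4*s + 9)/(4*s^5 + 16*s^4 + 6*s^3 - 22*s^2 - 10*s + 6)
Step 3. add (M1*(M2+M3)*M4), M5 (parallel) gives (-8*s^5 - 20*s^4 + 20*s^2 + 4*s + 3)/(4*s^5 + 16*s^4 + 6*s^3 - 22*s^2 - 10*s + 6)
The step-3 result is T(s). Setting s = 0: T(0) = 3/6 = 1/2.

Therefore the answer is 1/2.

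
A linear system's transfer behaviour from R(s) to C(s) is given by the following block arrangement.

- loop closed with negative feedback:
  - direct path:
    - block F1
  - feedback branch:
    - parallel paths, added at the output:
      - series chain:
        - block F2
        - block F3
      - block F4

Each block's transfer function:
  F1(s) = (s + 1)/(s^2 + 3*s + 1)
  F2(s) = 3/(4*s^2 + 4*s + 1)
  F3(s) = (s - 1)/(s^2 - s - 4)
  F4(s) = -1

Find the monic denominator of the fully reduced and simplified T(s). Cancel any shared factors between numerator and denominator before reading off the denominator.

Answer: s^6 + 2*s^5 - 19*s^4/4 - 55*s^3/4 - 35*s^2/4 - 2*s - 3/4

Working:
Step 1. combine F2, F3 in series; result (3*s - 3)/(4*s^4 - 19*s^2 - 17*s - 4)
Step 2. reduce the parallel group (F2*F3), F4; result (-4*s^4 + 19*s^2 + 20*s + 1)/(4*s^4 - 19*s^2 - 17*s - 4)
Step 3. collapse the loop (F1 forward, ((F2*F3)+F4) return); result (4*s^5 + 4*s^4 - 19*s^3 - 36*s^2 - 21*s - 4)/(4*s^6 + 8*s^5 - 19*s^4 - 55*s^3 - 35*s^2 - 8*s - 3)
Step 3 gives the fully reduced T(s), with no common factor left to cancel. The denominator's leading coefficient is 4, so divide each of its coefficients by 4 to get the monic form.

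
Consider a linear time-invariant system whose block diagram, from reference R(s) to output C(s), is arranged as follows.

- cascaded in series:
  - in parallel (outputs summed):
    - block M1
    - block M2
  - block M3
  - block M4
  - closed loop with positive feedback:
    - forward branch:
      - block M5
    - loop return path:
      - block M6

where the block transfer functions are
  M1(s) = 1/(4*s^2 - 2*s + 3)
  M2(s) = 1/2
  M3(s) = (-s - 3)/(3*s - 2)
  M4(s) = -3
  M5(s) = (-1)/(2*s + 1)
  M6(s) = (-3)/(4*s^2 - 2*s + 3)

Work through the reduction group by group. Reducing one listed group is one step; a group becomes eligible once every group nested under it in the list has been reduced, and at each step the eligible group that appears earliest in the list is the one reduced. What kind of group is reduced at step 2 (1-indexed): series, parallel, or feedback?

The answer is feedback.

Reasoning:
1. reduce the parallel group M1, M2
2. feedback reduction of M5, M6
3. reduce the series chain (M1+M2), M3, M4, [M5/(1-M5*M6)]
The group at step 2 is a feedback group.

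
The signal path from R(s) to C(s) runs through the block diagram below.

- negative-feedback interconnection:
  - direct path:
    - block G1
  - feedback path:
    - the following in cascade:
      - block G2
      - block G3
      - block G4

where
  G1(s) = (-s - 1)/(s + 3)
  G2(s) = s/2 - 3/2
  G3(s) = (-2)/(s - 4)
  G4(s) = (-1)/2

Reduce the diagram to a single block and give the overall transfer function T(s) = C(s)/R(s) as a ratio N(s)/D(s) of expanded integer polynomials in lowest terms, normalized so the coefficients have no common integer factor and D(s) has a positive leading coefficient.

The answer is (-2*s^2 + 6*s + 8)/(s^2 - 21).

Reasoning:
Step 1. combine G2, G3, G4 in series, giving (s - 3)/(2*s - 8)
Step 2. apply the feedback formula to G1, (G2*G3*G4), which is the overall transfer function T(s) = C(s)/R(s) in lowest terms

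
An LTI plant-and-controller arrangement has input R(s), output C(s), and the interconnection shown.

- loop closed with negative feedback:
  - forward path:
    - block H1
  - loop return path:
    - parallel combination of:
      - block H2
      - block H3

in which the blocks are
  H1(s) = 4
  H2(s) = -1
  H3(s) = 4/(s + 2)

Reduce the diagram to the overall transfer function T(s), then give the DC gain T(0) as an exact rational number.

First reduce the diagram to T(s).

Step 1: parallel reduction of H2, H3 -> (2 - s)/(s + 2)
Step 2: collapse the loop (H1 forward, (H2+H3) return) -> (-4*s - 8)/(3*s - 10)
That last expression is T(s); at s = 0 only the constant terms survive, so T(0) = -8/(-10) = 4/5.

Answer: 4/5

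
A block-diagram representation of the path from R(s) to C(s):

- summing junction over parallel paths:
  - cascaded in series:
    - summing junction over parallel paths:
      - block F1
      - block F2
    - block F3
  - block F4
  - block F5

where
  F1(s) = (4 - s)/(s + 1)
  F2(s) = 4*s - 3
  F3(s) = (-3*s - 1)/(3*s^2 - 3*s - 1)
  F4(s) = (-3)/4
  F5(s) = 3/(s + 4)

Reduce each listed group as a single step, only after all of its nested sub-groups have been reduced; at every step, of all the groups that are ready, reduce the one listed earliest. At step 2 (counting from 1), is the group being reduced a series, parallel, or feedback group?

Step 1 - sum the parallel branches F1, F2
Step 2 - combine (F1+F2), F3 in series
Step 3 - add ((F1+F2)*F3), F4, F5 (parallel)
The group at step 2 is a series group.

Final answer: series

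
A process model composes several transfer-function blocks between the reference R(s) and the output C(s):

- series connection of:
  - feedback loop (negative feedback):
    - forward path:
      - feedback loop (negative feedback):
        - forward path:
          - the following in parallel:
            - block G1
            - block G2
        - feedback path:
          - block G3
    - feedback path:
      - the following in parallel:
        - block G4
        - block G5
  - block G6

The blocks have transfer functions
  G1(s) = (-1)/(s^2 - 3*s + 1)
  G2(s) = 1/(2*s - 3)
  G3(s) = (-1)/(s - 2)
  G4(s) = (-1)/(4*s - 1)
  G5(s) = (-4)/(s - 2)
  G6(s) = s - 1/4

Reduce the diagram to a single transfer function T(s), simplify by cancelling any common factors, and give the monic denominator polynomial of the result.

Step 1. combine G1, G2 in parallel, giving (s^2 - 5*s + 4)/(2*s^3 - 9*s^2 + 11*s - 3)
Step 2. close the feedback loop around (G1+G2), G3, giving (s^3 - 7*s^2 + 14*s - 8)/(2*s^4 - 13*s^3 + 28*s^2 - 20*s + 2)
Step 3. reduce the parallel group G4, G5, giving (6 - 17*s)/(4*s^2 - 9*s + 2)
Step 4. feedback reduction of [(G1+G2)/(1+(G1+G2)*G3)], (G4+G5), giving (4*s^4 - 29*s^3 + 63*s^2 - 46*s + 8)/(8*s^5 - 54*s^4 + 108*s^3 - 17*s^2 - 70*s + 22)
Step 5. series reduction of [[(G1+G2)/(1+(G1+G2)*G3)]/(1+[(G1+G2)/(1+(G1+G2)*G3)]*(G4+G5))], G6, giving (16*s^5 - 120*s^4 + 281*s^3 - 247*s^2 + 78*s - 8)/(32*s^5 - 216*s^4 + 432*s^3 - 68*s^2 - 280*s + 88)
That last expression is T(s), already simplified. Scaling its denominator by 1/32 (the reciprocal of the leading coefficient) yields the monic denominator.

Hence the answer: s^5 - 27*s^4/4 + 27*s^3/2 - 17*s^2/8 - 35*s/4 + 11/4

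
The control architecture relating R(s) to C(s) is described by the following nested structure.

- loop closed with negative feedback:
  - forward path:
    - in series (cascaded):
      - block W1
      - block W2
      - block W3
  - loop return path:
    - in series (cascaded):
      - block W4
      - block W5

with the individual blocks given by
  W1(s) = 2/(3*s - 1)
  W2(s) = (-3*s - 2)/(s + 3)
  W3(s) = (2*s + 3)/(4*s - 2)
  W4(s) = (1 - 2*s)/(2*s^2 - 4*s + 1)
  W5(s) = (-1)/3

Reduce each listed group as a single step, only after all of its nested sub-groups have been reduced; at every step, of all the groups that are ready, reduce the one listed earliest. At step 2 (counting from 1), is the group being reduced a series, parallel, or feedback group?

Step 1. series reduction of W1, W2, W3
Step 2. reduce the series chain W4, W5
Step 3. collapse the loop ((W1*W2*W3) forward, (W4*W5) return)
Step 2 collapses a series group.

Hence the answer: series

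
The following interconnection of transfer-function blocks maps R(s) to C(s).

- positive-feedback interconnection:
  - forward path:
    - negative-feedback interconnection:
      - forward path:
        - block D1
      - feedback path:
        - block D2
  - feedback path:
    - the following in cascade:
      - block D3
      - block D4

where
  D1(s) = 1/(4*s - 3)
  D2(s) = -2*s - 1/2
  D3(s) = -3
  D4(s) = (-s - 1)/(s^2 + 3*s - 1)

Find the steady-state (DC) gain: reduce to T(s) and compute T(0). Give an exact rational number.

(1) feedback reduction of D1, D2: 2/(4*s - 7)
(2) combine D3, D4 in series: (3*s + 3)/(s^2 + 3*s - 1)
(3) feedback reduction of [D1/(1+D1*D2)], (D3*D4): (2*s^2 + 6*s - 2)/(4*s^3 + 5*s^2 - 31*s + 1)
DC gain: substitute s = 0 into T(s) from step 3: T(0) = -2/1 = -2.

Final answer: -2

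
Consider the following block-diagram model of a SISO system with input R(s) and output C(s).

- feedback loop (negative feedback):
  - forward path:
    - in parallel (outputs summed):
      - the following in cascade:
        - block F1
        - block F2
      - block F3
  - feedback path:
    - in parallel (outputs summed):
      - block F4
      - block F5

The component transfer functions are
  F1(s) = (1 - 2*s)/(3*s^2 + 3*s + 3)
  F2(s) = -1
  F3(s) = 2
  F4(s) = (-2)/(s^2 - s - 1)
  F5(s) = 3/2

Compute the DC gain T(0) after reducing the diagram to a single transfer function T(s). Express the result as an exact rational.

Step 1 - combine F1, F2 in series = (2*s - 1)/(3*s^2 + 3*s + 3)
Step 2 - add (F1*F2), F3 (parallel) = (6*s^2 + 8*s + 5)/(3*s^2 + 3*s + 3)
Step 3 - reduce the parallel group F4, F5 = (3*s^2 - 3*s - 7)/(2*s^2 - 2*s - 2)
Step 4 - reduce the feedback loop with forward ((F1*F2)+F3) and return (F4+F5) = (12*s^4 + 4*s^3 - 18*s^2 - 26*s - 10)/(24*s^4 + 6*s^3 - 57*s^2 - 83*s - 41)
DC gain: substitute s = 0 into T(s) from step 4: T(0) = -10/(-41) = 10/41.

Answer: 10/41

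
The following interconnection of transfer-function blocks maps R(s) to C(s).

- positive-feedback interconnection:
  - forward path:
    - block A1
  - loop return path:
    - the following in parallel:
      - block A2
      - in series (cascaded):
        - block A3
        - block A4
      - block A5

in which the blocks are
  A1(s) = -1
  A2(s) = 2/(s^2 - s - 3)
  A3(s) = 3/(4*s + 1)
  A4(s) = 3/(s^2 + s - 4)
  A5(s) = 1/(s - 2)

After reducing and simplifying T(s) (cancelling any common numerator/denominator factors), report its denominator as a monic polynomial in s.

(1) reduce the series chain A3, A4; result 9/(4*s^3 + 5*s^2 - 15*s - 4)
(2) parallel reduction of A2, (A3*A4), A5; result (4*s^5 + 9*s^4 - 29*s^3 - 81*s^2 + 92*s + 82)/(4*s^6 - 7*s^5 - 34*s^4 + 60*s^3 + 57*s^2 - 86*s - 24)
(3) apply the feedback formula to A1, (A2+(A3*A4)+A5); result (-4*s^6 + 7*s^5 + 34*s^4 - 60*s^3 - 57*s^2 + 86*s + 24)/(4*s^6 - 3*s^5 - 25*s^4 + 31*s^3 - 24*s^2 + 6*s + 58)
The result of step 3 is T(s) in lowest terms. Its denominator has leading coefficient 4; dividing the denominator through by 4 makes it monic.

Hence the answer: s^6 - 3*s^5/4 - 25*s^4/4 + 31*s^3/4 - 6*s^2 + 3*s/2 + 29/2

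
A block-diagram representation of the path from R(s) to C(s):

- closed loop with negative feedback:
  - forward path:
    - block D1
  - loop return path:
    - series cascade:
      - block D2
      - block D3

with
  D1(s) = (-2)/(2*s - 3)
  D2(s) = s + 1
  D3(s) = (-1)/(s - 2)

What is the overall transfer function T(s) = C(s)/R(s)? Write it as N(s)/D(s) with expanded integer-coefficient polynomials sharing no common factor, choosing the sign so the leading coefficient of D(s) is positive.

First reduce the diagram to T(s).

Step 1 - series reduction of D2, D3 -> (-s - 1)/(s - 2)
Step 2 - feedback reduction of D1, (D2*D3); the result is T(s) itself (integer coefficients, no common factor, positive leading denominator coefficient)

Answer: (4 - 2*s)/(2*s^2 - 5*s + 8)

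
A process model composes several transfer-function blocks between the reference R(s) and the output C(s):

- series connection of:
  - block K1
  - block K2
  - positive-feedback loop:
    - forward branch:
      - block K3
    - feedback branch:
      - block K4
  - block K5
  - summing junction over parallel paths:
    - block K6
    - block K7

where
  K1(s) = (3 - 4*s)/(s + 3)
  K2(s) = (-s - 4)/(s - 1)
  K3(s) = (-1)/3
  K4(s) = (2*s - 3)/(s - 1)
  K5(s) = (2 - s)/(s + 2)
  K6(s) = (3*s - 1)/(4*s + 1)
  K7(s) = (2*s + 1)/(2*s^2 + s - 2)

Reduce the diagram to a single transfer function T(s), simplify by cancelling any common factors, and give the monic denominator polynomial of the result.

(1) collapse the loop (K3 forward, K4 return); result (1 - s)/(5*s - 6)
(2) parallel reduction of K6, K7; result (6*s^3 + 9*s^2 - s + 3)/(8*s^3 + 6*s^2 - 7*s - 2)
(3) multiply K1, K2, [K3/(1-K3*K4)], K5, (K6+K7) (series); result (24*s^6 + 66*s^5 - 187*s^4 - 191*s^3 + 269*s^2 - 138*s + 72)/(40*s^6 + 182*s^5 + 79*s^4 - 431*s^3 - 254*s^2 + 252*s + 72)
Step 3 gives the fully reduced T(s), with no common factor left to cancel. The denominator's leading coefficient is 40, so divide each of its coefficients by 40 to get the monic form.

Final answer: s^6 + 91*s^5/20 + 79*s^4/40 - 431*s^3/40 - 127*s^2/20 + 63*s/10 + 9/5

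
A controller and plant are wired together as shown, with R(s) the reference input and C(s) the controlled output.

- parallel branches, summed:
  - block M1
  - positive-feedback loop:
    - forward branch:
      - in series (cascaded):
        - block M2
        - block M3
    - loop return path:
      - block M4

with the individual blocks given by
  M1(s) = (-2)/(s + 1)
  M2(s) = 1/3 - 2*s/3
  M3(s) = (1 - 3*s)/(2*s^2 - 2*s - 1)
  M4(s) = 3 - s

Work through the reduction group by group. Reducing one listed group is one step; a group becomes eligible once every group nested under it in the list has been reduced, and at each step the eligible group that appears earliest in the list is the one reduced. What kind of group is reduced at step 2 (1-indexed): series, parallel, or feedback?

Step 1: series reduction of M2, M3
Step 2: close the feedback loop around (M2*M3), M4
Step 3: combine M1, [(M2*M3)/(1-(M2*M3)*M4)] in parallel
At step 2 the group reduced is feedback.

Final answer: feedback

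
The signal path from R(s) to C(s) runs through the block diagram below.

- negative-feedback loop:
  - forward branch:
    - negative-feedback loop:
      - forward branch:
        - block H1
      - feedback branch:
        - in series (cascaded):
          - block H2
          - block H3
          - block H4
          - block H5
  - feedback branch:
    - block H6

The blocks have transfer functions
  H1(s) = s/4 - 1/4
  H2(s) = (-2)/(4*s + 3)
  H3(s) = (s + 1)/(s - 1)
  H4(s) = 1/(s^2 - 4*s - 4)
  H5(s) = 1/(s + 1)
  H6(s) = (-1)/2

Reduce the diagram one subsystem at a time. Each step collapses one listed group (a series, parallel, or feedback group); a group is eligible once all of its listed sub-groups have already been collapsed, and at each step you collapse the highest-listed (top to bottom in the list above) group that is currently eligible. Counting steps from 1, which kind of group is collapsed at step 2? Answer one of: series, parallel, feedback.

The answer is feedback.

Reasoning:
Step 1: cascade H2, H3, H4, H5
Step 2: apply the feedback formula to H1, (H2*H3*H4*H5)
Step 3: apply the feedback formula to [H1/(1+H1*(H2*H3*H4*H5))], H6
So the answer for step 2 is feedback.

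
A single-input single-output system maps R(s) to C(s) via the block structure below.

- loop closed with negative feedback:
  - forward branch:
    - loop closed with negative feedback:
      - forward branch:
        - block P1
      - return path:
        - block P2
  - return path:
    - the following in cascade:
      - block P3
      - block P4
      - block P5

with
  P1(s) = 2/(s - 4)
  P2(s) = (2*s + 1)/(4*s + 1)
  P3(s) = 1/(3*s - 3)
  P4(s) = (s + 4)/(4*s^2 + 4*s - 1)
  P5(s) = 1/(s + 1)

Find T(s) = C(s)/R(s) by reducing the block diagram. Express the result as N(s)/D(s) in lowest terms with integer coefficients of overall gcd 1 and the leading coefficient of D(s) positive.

Answer: (96*s^5 + 120*s^4 - 96*s^3 - 126*s^2 + 6)/(48*s^6 - 84*s^5 - 216*s^4 + 93*s^3 + 182*s^2 + 25*s + 2)

Working:
Step 1. reduce the feedback loop with forward P1 and return P2 -> (8*s + 2)/(4*s^2 - 11*s - 2)
Step 2. reduce the series chain P3, P4, P5 -> (s + 4)/(12*s^4 + 12*s^3 - 15*s^2 - 12*s + 3)
Step 3. feedback reduction of [P1/(1+P1*P2)], (P3*P4*P5) - this is the overall T(s), already in the required normalized form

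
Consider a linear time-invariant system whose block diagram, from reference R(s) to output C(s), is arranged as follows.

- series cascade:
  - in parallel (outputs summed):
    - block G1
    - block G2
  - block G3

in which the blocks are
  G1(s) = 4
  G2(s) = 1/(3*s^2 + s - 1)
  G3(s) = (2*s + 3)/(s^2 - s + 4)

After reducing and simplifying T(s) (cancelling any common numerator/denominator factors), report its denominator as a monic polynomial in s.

Step 1. reduce the parallel group G1, G2: (12*s^2 + 4*s - 3)/(3*s^2 + s - 1)
Step 2. series reduction of (G1+G2), G3: (24*s^3 + 44*s^2 + 6*s - 9)/(3*s^4 - 2*s^3 + 10*s^2 + 5*s - 4)
The result of step 2 is T(s) in lowest terms. Its denominator has leading coefficient 3; dividing the denominator through by 3 makes it monic.

Hence the answer: s^4 - 2*s^3/3 + 10*s^2/3 + 5*s/3 - 4/3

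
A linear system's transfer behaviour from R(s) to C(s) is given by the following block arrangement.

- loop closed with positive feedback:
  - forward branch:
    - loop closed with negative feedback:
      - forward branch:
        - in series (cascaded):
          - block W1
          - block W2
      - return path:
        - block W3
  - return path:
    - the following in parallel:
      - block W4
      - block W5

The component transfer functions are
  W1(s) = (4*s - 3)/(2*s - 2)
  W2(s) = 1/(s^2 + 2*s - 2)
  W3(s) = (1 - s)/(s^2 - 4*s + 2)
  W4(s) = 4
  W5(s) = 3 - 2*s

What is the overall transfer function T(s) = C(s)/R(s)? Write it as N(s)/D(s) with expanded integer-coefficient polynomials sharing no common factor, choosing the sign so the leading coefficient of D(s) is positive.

The answer is (4*s^3 - 19*s^2 + 20*s - 6)/(2*s^5 + 2*s^4 - 78*s^3 + 209*s^2 - 177*s + 47).

Reasoning:
Step 1 - reduce the series chain W1, W2 gives (4*s - 3)/(2*s^3 + 2*s^2 - 8*s + 4)
Step 2 - close the feedback loop around (W1*W2), W3 gives (4*s^3 - 19*s^2 + 20*s - 6)/(2*s^5 - 6*s^4 - 12*s^3 + 36*s^2 - 25*s + 5)
Step 3 - add W4, W5 (parallel) gives 7 - 2*s
Step 4 - apply the feedback formula to [(W1*W2)/(1+(W1*W2)*W3)], (W4+W5) - this is the overall T(s), already in the required normalized form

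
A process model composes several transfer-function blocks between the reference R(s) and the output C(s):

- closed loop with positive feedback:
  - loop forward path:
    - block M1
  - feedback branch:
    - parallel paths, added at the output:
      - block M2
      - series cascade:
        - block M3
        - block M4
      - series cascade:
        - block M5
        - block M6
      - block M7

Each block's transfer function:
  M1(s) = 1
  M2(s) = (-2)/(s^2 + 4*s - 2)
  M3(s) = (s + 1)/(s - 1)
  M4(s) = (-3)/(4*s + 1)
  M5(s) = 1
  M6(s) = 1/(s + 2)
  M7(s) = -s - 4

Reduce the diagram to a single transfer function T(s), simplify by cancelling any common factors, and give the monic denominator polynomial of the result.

Step 1 - combine M3, M4 in series -> (-3*s - 3)/(4*s^2 - 3*s - 1)
Step 2 - reduce the series chain M5, M6 -> 1/(s + 2)
Step 3 - add M2, (M3*M4), (M5*M6), M7 (parallel) -> (-4*s^6 - 37*s^5 - 88*s^4 + 4*s^3 + 87*s^2 - 18*s + 2)/(4*s^5 + 21*s^4 + 5*s^3 - 40*s^2 + 6*s + 4)
Step 4 - reduce the feedback loop with forward M1 and return (M2+(M3*M4)+(M5*M6)+M7) -> (4*s^5 + 21*s^4 + 5*s^3 - 40*s^2 + 6*s + 4)/(4*s^6 + 41*s^5 + 109*s^4 + s^3 - 127*s^2 + 24*s + 2)
The result of step 4 is T(s) in lowest terms. Its denominator has leading coefficient 4; dividing the denominator through by 4 makes it monic.

Final answer: s^6 + 41*s^5/4 + 109*s^4/4 + s^3/4 - 127*s^2/4 + 6*s + 1/2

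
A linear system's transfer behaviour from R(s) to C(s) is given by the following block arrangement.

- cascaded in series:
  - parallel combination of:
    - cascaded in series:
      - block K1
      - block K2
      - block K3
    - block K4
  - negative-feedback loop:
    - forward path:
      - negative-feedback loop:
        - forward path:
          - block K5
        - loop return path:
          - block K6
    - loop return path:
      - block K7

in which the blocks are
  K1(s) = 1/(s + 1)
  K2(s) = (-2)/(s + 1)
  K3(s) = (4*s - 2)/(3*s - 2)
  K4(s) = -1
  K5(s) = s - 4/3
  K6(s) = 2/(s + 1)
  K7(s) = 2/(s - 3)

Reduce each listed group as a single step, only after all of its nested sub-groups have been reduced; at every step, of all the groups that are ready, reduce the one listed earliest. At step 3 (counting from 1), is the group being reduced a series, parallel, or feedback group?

1. reduce the series chain K1, K2, K3
2. add (K1*K2*K3), K4 (parallel)
3. reduce the feedback loop with forward K5 and return K6
4. apply the feedback formula to [K5/(1+K5*K6)], K7
5. series reduction of ((K1*K2*K3)+K4), [[K5/(1+K5*K6)]/(1+[K5/(1+K5*K6)]*K7)]
At step 3 the group reduced is feedback.

Final answer: feedback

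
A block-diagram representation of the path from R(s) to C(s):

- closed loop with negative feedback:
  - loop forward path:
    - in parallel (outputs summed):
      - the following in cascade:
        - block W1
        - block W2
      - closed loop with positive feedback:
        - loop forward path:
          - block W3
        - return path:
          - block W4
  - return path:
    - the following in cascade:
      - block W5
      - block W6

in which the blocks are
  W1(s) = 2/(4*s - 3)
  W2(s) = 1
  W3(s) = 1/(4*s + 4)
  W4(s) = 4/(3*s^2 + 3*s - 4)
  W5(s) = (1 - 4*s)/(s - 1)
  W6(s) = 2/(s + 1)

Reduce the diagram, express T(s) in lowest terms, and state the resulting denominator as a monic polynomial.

Step 1. combine W1, W2 in series -> 2/(4*s - 3)
Step 2. apply the feedback formula to W3, W4 -> (3*s^2 + 3*s - 4)/(12*s^3 + 24*s^2 - 4*s - 20)
Step 3. combine (W1*W2), [W3/(1-W3*W4)] in parallel -> (36*s^3 + 51*s^2 - 33*s - 28)/(48*s^4 + 60*s^3 - 88*s^2 - 68*s + 60)
Step 4. combine W5, W6 in series -> (2 - 8*s)/(s^2 - 1)
Step 5. reduce the feedback loop with forward ((W1*W2)+[W3/(1-W3*W4)]) and return (W5*W6) -> (36*s^5 + 51*s^4 - 69*s^3 - 79*s^2 + 33*s + 28)/(48*s^6 + 60*s^5 - 424*s^4 - 464*s^3 + 514*s^2 + 226*s - 116)
No further cancellation is possible in the step-5 result, so that is T(s). Its denominator becomes monic after dividing by the leading coefficient 48.

Hence the answer: s^6 + 5*s^5/4 - 53*s^4/6 - 29*s^3/3 + 257*s^2/24 + 113*s/24 - 29/12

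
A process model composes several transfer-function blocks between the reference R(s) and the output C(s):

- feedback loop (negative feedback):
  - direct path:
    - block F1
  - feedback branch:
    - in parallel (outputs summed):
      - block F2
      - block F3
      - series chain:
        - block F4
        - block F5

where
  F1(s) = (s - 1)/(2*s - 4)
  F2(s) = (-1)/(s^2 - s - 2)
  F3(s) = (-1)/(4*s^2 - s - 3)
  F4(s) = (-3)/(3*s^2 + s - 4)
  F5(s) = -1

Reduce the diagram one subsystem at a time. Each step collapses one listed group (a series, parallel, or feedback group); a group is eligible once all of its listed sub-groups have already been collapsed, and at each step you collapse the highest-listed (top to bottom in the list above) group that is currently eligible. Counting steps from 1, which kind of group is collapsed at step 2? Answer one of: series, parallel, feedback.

(1) combine F4, F5 in series
(2) combine F2, F3, (F4*F5) in parallel
(3) feedback reduction of F1, (F2+F3+(F4*F5))
The group at step 2 is a parallel group.

Therefore the answer is parallel.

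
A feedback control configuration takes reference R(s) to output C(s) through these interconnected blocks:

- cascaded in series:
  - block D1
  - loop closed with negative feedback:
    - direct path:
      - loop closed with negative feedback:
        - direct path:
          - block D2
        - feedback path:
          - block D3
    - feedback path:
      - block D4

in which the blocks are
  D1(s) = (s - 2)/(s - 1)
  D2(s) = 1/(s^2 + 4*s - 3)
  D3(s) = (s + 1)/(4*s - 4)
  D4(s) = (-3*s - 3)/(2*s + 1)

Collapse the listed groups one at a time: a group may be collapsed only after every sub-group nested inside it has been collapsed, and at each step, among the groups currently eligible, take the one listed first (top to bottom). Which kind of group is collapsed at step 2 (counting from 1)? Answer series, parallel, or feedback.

Reducing step by step:

1. collapse the loop (D2 forward, D3 return)
2. apply the feedback formula to [D2/(1+D2*D3)], D4
3. reduce the series chain D1, [[D2/(1+D2*D3)]/(1+[D2/(1+D2*D3)]*D4)]
At step 2 the group reduced is feedback.

Answer: feedback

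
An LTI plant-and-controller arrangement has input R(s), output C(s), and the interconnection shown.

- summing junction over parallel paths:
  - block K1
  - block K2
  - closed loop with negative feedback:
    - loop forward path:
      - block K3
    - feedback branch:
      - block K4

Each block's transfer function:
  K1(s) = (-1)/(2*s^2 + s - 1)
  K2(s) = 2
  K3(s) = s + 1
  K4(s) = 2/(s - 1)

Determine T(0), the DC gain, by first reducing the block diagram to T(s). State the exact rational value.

Step 1 - apply the feedback formula to K3, K4; result (s^2 - 1)/(3*s + 1)
Step 2 - sum the parallel branches K1, K2, [K3/(1+K3*K4)]; result (2*s^4 + 13*s^3 + 7*s^2 - 8*s - 2)/(6*s^3 + 5*s^2 - 2*s - 1)
That last expression is T(s); at s = 0 only the constant terms survive, so T(0) = -2/(-1) = 2.

Therefore the answer is 2.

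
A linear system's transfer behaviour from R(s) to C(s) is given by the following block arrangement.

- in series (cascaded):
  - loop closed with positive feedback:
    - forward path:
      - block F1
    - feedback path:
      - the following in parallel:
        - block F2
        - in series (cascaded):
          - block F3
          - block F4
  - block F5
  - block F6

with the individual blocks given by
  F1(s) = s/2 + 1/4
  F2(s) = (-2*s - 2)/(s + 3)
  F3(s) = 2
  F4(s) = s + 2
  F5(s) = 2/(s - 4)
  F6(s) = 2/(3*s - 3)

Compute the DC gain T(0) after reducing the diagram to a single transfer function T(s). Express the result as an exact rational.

Answer: 1/2

Working:
Step 1: reduce the series chain F3, F4 = 2*s + 4
Step 2: parallel reduction of F2, (F3*F4) = (2*s^2 + 8*s + 10)/(s + 3)
Step 3: feedback reduction of F1, (F2+(F3*F4)) = (-2*s^2 - 7*s - 3)/(4*s^3 + 18*s^2 + 24*s - 2)
Step 4: reduce the series chain [F1/(1-F1*(F2+(F3*F4)))], F5, F6 = (-4*s^2 - 14*s - 6)/(6*s^5 - 3*s^4 - 75*s^3 - 75*s^2 + 159*s - 12)
Step 4 gives the overall T(s). Then T(0) = -6/(-12) = 1/2.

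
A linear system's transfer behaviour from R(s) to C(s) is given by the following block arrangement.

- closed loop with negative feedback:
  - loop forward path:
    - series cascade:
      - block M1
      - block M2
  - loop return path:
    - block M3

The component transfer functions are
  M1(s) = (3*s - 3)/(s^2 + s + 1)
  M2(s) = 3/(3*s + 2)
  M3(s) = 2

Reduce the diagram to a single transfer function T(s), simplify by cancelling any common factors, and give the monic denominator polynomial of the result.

First reduce the diagram to T(s).

Step 1 - series reduction of M1, M2, giving (9*s - 9)/(3*s^3 + 5*s^2 + 5*s + 2)
Step 2 - collapse the loop ((M1*M2) forward, M3 return), giving (9*s - 9)/(3*s^3 + 5*s^2 + 23*s - 16)
That last expression is T(s), already simplified. Scaling its denominator by 1/3 (the reciprocal of the leading coefficient) yields the monic denominator.

Answer: s^3 + 5*s^2/3 + 23*s/3 - 16/3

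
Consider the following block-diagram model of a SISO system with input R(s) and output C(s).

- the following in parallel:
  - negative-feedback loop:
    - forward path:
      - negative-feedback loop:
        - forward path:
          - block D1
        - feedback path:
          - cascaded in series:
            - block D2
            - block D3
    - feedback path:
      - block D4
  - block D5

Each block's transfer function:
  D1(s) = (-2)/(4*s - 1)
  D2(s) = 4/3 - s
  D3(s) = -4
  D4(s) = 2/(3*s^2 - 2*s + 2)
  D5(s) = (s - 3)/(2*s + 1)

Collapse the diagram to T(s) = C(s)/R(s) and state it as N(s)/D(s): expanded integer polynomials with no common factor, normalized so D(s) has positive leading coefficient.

The answer is (36*s^4 - 183*s^3 + 409*s^2 - 280*s + 150)/(72*s^4 - 186*s^3 + 53*s^2 - 10*s - 46).

Reasoning:
[1] combine D2, D3 in series; result 4*s - 16/3
[2] feedback reduction of D1, (D2*D3); result 6/(12*s - 29)
[3] reduce the feedback loop with forward [D1/(1+D1*(D2*D3))] and return D4; result (18*s^2 - 12*s + 12)/(36*s^3 - 111*s^2 + 82*s - 46)
[4] sum the parallel branches [[D1/(1+D1*(D2*D3))]/(1+[D1/(1+D1*(D2*D3))]*D4)], D5 - this is the overall T(s), already in the required normalized form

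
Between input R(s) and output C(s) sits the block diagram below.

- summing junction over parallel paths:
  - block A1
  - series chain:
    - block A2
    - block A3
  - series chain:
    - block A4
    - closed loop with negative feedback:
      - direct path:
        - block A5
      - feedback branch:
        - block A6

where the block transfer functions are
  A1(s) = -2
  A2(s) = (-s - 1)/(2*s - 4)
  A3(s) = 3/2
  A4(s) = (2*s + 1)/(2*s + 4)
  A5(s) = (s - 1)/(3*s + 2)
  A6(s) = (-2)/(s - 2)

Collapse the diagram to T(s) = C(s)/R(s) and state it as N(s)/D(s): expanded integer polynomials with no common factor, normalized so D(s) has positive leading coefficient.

Answer: (-29*s^4 + 21*s^3 + 176*s^2 - 138*s - 60)/(12*s^4 - 24*s^3 - 56*s^2 + 96*s + 32)

Working:
Step 1: series reduction of A2, A3 gives (-3*s - 3)/(4*s - 8)
Step 2: reduce the feedback loop with forward A5 and return A6 gives (s^2 - 3*s + 2)/(3*s^2 - 6*s - 2)
Step 3: multiply A4, [A5/(1+A5*A6)] (series) gives (2*s^3 - 5*s^2 + s + 2)/(6*s^3 - 28*s - 8)
Step 4: parallel reduction of A1, (A2*A3), (A4*[A5/(1+A5*A6)]) - this is the overall T(s), already in the required normalized form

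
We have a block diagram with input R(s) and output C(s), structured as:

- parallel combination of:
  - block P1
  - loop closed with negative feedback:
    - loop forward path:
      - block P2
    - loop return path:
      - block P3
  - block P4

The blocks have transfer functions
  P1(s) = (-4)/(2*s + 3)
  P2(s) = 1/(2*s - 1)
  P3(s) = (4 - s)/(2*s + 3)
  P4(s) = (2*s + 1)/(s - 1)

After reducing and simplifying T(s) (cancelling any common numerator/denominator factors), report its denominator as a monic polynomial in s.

The answer is s^4 + 5*s^3/4 - 7*s^2/8 - s - 3/8.

Reasoning:
(1) close the feedback loop around P2, P3 = (2*s + 3)/(4*s^2 + 3*s + 1)
(2) parallel reduction of P1, [P2/(1+P2*P3)], P4 = (16*s^4 + 32*s^3 + 52*s^2 + 22*s - 2)/(8*s^4 + 10*s^3 - 7*s^2 - 8*s - 3)
T(s) is the step-2 result (common factors already cancelled). Leading coefficient of the denominator: 8. Divide through by 8 for the monic polynomial.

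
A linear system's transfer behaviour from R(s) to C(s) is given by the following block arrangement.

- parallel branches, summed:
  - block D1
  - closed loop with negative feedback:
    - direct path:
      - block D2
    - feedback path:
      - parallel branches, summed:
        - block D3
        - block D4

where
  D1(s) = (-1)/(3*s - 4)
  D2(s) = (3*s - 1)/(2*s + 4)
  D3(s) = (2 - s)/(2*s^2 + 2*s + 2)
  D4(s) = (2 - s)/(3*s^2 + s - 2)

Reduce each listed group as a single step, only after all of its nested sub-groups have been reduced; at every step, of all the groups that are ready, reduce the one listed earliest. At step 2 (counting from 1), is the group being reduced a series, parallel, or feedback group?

Reducing step by step:

Step 1 - add D3, D4 (parallel)
Step 2 - collapse the loop (D2 forward, (D3+D4) return)
Step 3 - reduce the parallel group D1, [D2/(1+D2*(D3+D4))]
At step 2 the group reduced is feedback.

Answer: feedback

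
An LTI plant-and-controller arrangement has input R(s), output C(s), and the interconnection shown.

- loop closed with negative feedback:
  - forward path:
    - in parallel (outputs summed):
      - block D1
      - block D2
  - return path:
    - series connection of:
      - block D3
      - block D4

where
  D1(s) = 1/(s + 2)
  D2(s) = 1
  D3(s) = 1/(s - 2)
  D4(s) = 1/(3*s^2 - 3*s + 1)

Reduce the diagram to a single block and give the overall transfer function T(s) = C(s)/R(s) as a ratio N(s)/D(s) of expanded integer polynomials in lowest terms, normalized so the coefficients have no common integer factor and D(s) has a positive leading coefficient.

First reduce the diagram to T(s).

Step 1: add D1, D2 (parallel) gives (s + 3)/(s + 2)
Step 2: multiply D3, D4 (series) gives 1/(3*s^3 - 9*s^2 + 7*s - 2)
Step 3: feedback reduction of (D1+D2), (D3*D4), which is the overall transfer function T(s) = C(s)/R(s) in lowest terms

Answer: (3*s^4 - 20*s^2 + 19*s - 6)/(3*s^4 - 3*s^3 - 11*s^2 + 13*s - 1)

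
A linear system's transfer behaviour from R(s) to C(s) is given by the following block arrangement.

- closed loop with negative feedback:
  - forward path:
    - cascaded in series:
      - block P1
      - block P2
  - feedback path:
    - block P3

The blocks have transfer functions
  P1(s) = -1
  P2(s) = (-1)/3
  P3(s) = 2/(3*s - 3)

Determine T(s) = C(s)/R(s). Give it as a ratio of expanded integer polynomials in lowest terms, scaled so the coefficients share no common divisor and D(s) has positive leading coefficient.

(1) series reduction of P1, P2 gives 1/3
(2) apply the feedback formula to (P1*P2), P3, giving the overall T(s)

Hence the answer: (3*s - 3)/(9*s - 7)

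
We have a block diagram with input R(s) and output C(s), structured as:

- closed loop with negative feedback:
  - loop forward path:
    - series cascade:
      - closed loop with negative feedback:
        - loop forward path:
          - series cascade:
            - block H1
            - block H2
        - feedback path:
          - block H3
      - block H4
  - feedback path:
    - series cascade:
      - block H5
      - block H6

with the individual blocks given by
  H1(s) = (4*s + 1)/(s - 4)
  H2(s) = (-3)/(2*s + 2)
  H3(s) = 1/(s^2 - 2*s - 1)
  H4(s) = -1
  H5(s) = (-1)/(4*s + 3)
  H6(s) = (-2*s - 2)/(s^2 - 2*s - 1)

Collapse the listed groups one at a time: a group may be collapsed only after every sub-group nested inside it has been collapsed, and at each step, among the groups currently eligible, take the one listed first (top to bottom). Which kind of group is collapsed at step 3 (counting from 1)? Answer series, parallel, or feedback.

(1) series reduction of H1, H2
(2) feedback reduction of (H1*H2), H3
(3) series reduction of [(H1*H2)/(1+(H1*H2)*H3)], H4
(4) cascade H5, H6
(5) apply the feedback formula to ([(H1*H2)/(1+(H1*H2)*H3)]*H4), (H5*H6)
Step 3 collapses a series group.

Hence the answer: series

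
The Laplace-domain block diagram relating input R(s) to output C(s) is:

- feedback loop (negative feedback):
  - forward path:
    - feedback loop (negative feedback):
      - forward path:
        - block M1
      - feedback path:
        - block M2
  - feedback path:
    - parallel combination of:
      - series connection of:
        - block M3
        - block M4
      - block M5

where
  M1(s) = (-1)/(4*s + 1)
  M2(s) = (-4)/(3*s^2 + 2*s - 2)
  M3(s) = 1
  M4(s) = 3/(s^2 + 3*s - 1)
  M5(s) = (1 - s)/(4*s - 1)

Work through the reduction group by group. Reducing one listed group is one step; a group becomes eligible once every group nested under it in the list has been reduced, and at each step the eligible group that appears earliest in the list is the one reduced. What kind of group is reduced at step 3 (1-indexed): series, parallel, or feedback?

Step 1. reduce the feedback loop with forward M1 and return M2
Step 2. cascade M3, M4
Step 3. sum the parallel branches (M3*M4), M5
Step 4. collapse the loop ([M1/(1+M1*M2)] forward, ((M3*M4)+M5) return)
Step 3: parallel.

Hence the answer: parallel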